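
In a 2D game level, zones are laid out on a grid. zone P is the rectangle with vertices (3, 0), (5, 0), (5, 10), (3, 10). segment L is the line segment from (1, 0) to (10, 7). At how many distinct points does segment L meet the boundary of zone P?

2

The segment meets the boundary at (5,3.111), (3,1.556).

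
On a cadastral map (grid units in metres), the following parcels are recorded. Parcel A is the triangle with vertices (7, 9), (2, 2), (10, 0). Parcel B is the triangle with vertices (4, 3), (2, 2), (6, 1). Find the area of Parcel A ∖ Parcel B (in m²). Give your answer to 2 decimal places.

30.00

|Parcel A| = 33, |Parcel A∩Parcel B| = 3.
|Parcel A ∖ Parcel B| = |Parcel A| − |Parcel A∩Parcel B| = 33 − 3 = 30.00.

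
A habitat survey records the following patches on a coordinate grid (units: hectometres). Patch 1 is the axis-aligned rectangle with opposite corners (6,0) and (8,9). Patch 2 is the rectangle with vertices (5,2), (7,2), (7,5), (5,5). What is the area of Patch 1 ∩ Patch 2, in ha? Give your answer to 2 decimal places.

|Patch 1∩Patch 2|: x∈[6,7], y∈[2,5] → 1·3 = 3.

3.00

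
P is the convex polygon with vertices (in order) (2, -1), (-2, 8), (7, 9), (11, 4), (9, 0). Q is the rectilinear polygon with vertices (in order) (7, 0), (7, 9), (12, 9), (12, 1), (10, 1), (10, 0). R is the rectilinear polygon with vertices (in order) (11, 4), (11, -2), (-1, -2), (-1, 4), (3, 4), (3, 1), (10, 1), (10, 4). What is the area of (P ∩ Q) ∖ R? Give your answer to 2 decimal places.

18.75

|P ∩ Q| = 22.
|(P ∩ Q) ∩ R| = 3.25.
|(P ∩ Q) ∖ R| = 22 − 3.25 = 18.75.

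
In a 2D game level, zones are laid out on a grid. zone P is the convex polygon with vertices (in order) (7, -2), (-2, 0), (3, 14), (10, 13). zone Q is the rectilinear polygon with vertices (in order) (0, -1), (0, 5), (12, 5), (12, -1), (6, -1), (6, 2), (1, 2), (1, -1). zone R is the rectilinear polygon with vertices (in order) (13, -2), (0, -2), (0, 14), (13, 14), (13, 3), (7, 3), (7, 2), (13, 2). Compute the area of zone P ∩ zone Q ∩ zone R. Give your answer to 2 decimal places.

30.46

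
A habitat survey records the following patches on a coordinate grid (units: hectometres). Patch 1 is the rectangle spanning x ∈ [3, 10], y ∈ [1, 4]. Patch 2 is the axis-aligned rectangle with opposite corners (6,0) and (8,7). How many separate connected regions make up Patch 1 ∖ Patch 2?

Patch 1 ∖ Patch 2 splits into 2 disjoint pieces (area 6, area 9).

2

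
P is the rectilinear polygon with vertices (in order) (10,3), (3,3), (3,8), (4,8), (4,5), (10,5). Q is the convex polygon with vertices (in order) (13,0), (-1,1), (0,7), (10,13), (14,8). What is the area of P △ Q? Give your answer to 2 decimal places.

118.00

|P| = 17, |Q| = 135, |P∩Q| = 17.
|P △ Q| = |P| + |Q| − 2·|P∩Q| = 17 + 135 − 34 = 118.00.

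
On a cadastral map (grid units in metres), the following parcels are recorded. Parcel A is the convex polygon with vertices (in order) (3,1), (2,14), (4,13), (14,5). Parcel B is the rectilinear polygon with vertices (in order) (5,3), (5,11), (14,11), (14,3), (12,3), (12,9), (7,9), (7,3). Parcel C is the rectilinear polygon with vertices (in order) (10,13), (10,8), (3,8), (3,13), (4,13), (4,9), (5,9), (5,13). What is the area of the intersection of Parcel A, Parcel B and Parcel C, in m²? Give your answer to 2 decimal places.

7.50

The intersection is the polygon with vertices (7,9), (7,8), (5,8), (5,9), (5,11), (6.5,11), (9,9).
By the shoelace formula its area is 7.50.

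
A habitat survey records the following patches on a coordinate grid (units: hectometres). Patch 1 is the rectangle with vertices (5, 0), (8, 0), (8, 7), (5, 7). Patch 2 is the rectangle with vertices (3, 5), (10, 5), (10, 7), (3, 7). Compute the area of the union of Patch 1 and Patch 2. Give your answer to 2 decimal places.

29.00

By inclusion–exclusion:
Individual areas: |Patch 1| = 21, |Patch 2| = 14.
|Patch 1∩Patch 2|: x∈[5,8], y∈[5,7] → 3·2 = 6.
|Patch 1 ∪ Patch 2| = 35 − 6 = 29.00.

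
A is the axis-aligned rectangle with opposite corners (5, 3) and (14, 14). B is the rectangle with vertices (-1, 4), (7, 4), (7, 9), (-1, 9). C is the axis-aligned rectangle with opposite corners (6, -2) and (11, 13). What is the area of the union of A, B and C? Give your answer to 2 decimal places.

By inclusion–exclusion:
Individual areas: |A| = 99, |B| = 40, |C| = 75.
|A∩B|: x∈[5,7], y∈[4,9] → 2·5 = 10.
|A∩C|: x∈[6,11], y∈[3,13] → 5·10 = 50.
|B∩C|: x∈[6,7], y∈[4,9] → 1·5 = 5.
|A∩B∩C| = 5.
|A ∪ B ∪ C| = 214 − 65 + 5 = 154.00.

154.00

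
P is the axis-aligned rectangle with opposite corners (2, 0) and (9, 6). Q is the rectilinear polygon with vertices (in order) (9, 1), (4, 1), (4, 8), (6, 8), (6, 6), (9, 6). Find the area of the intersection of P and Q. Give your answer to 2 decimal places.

25.00

The intersection is the polygon with vertices (9,1), (4,1), (4,6), (6,6), (9,6).
By the shoelace formula its area is 25.00.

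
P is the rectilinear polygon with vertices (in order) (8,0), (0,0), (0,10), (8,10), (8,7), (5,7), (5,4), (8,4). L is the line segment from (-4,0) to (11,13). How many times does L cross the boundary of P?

2

The segment meets the boundary at (7.538,10), (0,3.467).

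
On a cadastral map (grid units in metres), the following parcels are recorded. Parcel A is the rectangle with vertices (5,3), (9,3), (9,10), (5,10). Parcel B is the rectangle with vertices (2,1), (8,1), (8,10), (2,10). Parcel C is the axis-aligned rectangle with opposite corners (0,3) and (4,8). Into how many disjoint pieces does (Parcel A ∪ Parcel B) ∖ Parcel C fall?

(Parcel A ∪ Parcel B) ∖ Parcel C is a single connected region.

1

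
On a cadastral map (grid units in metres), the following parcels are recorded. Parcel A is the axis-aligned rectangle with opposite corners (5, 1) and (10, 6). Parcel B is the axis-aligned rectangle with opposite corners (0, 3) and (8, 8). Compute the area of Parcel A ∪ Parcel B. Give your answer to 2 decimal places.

By inclusion–exclusion:
Individual areas: |Parcel A| = 25, |Parcel B| = 40.
|Parcel A∩Parcel B|: x∈[5,8], y∈[3,6] → 3·3 = 9.
|Parcel A ∪ Parcel B| = 65 − 9 = 56.00.

56.00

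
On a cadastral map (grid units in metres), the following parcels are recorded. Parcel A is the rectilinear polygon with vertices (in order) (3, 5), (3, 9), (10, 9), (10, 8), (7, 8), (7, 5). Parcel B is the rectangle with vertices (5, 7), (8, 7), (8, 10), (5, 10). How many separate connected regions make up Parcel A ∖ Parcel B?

Parcel A ∖ Parcel B splits into 2 disjoint pieces (area 12, area 2).

2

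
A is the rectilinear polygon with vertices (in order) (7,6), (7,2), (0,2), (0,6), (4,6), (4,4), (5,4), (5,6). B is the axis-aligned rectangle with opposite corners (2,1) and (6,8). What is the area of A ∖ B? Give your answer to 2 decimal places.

12.00

|A| = 26, |A∩B| = 14.
|A ∖ B| = |A| − |A∩B| = 26 − 14 = 12.00.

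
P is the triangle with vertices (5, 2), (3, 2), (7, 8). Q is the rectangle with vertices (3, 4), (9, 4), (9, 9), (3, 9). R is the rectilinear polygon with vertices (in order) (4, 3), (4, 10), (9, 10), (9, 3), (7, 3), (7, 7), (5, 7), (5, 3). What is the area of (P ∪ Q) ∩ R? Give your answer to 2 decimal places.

|P ∪ Q| = 33.3333.
|(P ∪ Q) ∩ R| = 19.92.

19.92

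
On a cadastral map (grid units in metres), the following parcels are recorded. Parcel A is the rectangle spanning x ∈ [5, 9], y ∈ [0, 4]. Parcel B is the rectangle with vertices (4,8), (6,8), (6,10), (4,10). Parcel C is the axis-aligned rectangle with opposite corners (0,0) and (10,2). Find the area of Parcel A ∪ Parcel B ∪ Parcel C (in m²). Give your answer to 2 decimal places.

By inclusion–exclusion:
Individual areas: |Parcel A| = 16, |Parcel B| = 4, |Parcel C| = 20.
|Parcel A∩Parcel B| = 0 (no overlap).
|Parcel A∩Parcel C|: x∈[5,9], y∈[0,2] → 4·2 = 8.
|Parcel B∩Parcel C| = 0 (no overlap).
|Parcel A∩Parcel B∩Parcel C| = 0.
|Parcel A ∪ Parcel B ∪ Parcel C| = 40 − 8 + 0 = 32.00.

32.00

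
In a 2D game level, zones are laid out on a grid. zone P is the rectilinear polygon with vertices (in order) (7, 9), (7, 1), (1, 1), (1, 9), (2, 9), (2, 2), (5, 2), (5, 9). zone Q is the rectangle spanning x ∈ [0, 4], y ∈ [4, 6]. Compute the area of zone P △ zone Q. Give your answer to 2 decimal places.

|zone P| = 27, |zone Q| = 8, |zone P∩zone Q| = 2.
|zone P △ zone Q| = |zone P| + |zone Q| − 2·|zone P∩zone Q| = 27 + 8 − 4 = 31.00.

31.00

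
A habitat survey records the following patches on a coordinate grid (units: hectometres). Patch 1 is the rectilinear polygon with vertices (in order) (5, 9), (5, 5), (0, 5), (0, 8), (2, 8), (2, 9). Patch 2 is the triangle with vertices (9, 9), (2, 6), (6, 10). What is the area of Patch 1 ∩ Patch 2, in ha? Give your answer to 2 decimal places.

The intersection is the polygon with vertices (5,7.286), (2,6), (5,9).
By the shoelace formula its area is 2.57.

2.57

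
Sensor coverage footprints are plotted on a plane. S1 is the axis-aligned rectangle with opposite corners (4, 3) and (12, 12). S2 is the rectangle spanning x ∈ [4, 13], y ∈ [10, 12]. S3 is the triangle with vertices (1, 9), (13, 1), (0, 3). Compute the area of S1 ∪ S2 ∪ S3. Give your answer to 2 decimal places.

By inclusion–exclusion:
Individual areas: |S1| = 72, |S2| = 18, |S3| = 40.
|S1∩S2|: x∈[4,12], y∈[10,12] → 8·2 = 16.
|S1∩S3| = 12.
|S2∩S3| = 0.
|S1∩S2∩S3| = 0.
|S1 ∪ S2 ∪ S3| = 130 − 28 + 0 = 102.00.

102.00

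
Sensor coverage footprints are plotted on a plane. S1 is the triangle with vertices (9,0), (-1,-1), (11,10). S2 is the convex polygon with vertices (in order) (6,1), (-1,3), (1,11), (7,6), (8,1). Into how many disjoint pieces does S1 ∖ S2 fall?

S1 ∖ S2 is a single connected region.

1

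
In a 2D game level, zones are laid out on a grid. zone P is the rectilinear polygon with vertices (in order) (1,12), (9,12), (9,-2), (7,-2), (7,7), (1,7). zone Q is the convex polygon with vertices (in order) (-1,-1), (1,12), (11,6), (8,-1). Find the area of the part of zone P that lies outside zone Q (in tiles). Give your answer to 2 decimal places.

22.37

|zone P| = 58, |zone P∩zone Q| = 35.6333.
|zone P ∖ zone Q| = |zone P| − |zone P∩zone Q| = 58 − 35.6333 = 22.37.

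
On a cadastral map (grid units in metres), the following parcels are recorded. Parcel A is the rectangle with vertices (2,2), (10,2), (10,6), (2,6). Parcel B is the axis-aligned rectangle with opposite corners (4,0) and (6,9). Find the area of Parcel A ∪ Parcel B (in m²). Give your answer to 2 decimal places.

By inclusion–exclusion:
Individual areas: |Parcel A| = 32, |Parcel B| = 18.
|Parcel A∩Parcel B|: x∈[4,6], y∈[2,6] → 2·4 = 8.
|Parcel A ∪ Parcel B| = 50 − 8 = 42.00.

42.00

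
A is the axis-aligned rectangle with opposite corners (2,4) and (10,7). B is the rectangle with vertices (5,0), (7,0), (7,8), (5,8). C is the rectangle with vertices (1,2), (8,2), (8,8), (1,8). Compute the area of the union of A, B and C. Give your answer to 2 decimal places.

52.00

By inclusion–exclusion:
Individual areas: |A| = 24, |B| = 16, |C| = 42.
|A∩B|: x∈[5,7], y∈[4,7] → 2·3 = 6.
|A∩C|: x∈[2,8], y∈[4,7] → 6·3 = 18.
|B∩C|: x∈[5,7], y∈[2,8] → 2·6 = 12.
|A∩B∩C| = 6.
|A ∪ B ∪ C| = 82 − 36 + 6 = 52.00.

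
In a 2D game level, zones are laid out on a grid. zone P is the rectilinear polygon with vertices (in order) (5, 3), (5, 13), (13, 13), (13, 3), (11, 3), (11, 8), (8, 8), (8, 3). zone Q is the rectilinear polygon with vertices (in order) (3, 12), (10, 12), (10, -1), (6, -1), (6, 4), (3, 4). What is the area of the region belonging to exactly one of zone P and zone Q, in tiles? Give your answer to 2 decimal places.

|zone P| = 65, |zone Q| = 76, |zone P∩zone Q| = 34.
|zone P △ zone Q| = |zone P| + |zone Q| − 2·|zone P∩zone Q| = 65 + 76 − 68 = 73.00.

73.00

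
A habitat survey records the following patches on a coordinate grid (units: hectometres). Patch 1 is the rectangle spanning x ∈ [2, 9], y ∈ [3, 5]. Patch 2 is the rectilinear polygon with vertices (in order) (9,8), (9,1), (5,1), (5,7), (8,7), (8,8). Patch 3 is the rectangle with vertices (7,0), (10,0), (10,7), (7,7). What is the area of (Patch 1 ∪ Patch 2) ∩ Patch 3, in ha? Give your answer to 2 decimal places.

The region (Patch 1 ∪ Patch 2) ∩ Patch 3 is the polygon with vertices (9,1), (7,1), (7,7), (8,7), (9,7), (9,5), (9,3).
By the shoelace formula its area is 12.00.

12.00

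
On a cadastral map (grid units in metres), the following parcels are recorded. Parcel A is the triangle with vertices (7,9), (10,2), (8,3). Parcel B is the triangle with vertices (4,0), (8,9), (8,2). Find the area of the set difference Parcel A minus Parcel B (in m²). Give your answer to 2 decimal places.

|Parcel A| = 5.5, |Parcel A∩Parcel B| = 1.5879.
|Parcel A ∖ Parcel B| = |Parcel A| − |Parcel A∩Parcel B| = 5.5 − 1.5879 = 3.91.

3.91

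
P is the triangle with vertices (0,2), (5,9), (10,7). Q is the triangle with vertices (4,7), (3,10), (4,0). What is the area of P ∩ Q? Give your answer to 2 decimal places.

1.73

The intersection is the polygon with vertices (3.864,7.409), (4,7), (4,4), (3.619,3.809), (3.333,6.667).
By the shoelace formula its area is 1.73.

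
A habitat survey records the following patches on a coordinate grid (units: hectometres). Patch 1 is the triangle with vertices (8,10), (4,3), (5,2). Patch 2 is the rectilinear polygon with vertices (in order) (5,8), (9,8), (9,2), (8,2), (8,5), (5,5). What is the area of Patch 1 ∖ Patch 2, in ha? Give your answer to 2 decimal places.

|Patch 1| = 5.5, |Patch 1∩Patch 2| = 2.0625.
|Patch 1 ∖ Patch 2| = |Patch 1| − |Patch 1∩Patch 2| = 5.5 − 2.0625 = 3.44.

3.44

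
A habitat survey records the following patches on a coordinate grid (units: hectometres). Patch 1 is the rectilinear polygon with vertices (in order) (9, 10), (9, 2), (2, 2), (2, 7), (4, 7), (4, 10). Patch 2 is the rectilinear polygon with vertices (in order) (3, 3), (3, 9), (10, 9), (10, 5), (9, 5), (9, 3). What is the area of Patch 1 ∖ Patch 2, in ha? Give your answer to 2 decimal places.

|Patch 1| = 50, |Patch 1∩Patch 2| = 34.
|Patch 1 ∖ Patch 2| = |Patch 1| − |Patch 1∩Patch 2| = 50 − 34 = 16.00.

16.00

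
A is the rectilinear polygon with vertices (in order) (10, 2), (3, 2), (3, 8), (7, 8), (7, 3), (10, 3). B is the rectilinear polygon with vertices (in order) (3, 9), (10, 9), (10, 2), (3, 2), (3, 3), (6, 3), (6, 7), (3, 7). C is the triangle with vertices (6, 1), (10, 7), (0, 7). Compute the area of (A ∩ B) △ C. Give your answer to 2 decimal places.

|A ∩ B| = 15.
|(A ∩ B) ∩ C| = 6.5.
|(A ∩ B) △ C| = 15 + 30 − 13 = 32.00.

32.00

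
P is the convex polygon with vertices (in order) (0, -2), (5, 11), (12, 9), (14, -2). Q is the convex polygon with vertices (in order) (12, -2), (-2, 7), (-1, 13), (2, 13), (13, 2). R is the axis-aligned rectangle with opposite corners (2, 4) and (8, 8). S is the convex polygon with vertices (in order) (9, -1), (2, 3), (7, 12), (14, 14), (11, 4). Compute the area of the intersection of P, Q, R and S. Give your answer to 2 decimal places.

The intersection is the polygon with vertices (8,4), (2.667,4), (2.585,4.053), (4.778,8), (7,8), (8,7).
By the shoelace formula its area is 16.83.

16.83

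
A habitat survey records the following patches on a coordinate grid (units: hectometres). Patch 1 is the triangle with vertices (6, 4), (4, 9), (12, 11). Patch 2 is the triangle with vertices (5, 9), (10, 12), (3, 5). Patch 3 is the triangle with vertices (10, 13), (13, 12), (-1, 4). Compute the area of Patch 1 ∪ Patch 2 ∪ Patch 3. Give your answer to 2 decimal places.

36.24

By inclusion–exclusion:
Individual areas: |Patch 1| = 22, |Patch 2| = 7, |Patch 3| = 19.
|Patch 1∩Patch 2| = 3.9444.
|Patch 1∩Patch 3| = 5.7926.
|Patch 2∩Patch 3| = 5.6276.
|Patch 1∩Patch 2∩Patch 3| = 3.6031.
|Patch 1 ∪ Patch 2 ∪ Patch 3| = 48 − 15.3646 + 3.6031 = 36.24.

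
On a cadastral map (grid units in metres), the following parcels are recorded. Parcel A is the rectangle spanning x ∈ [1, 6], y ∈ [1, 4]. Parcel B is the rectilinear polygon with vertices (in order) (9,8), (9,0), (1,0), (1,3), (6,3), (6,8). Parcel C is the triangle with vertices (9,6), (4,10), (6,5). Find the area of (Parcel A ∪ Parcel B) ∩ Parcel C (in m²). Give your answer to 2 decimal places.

5.00

The region (Parcel A ∪ Parcel B) ∩ Parcel C is the polygon with vertices (6,8), (6.5,8), (9,6), (6,5).
By the shoelace formula its area is 5.00.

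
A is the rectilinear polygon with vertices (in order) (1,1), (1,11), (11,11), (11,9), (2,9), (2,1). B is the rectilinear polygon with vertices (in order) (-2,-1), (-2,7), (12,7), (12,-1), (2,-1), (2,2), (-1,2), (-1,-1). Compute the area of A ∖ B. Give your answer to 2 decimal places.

23.00

|A| = 28, |A∩B| = 5.
|A ∖ B| = |A| − |A∩B| = 28 − 5 = 23.00.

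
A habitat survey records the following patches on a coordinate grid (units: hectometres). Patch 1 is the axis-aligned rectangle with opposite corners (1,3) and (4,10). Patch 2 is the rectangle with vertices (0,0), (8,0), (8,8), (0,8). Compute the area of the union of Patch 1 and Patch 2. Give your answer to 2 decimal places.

70.00

By inclusion–exclusion:
Individual areas: |Patch 1| = 21, |Patch 2| = 64.
|Patch 1∩Patch 2|: x∈[1,4], y∈[3,8] → 3·5 = 15.
|Patch 1 ∪ Patch 2| = 85 − 15 = 70.00.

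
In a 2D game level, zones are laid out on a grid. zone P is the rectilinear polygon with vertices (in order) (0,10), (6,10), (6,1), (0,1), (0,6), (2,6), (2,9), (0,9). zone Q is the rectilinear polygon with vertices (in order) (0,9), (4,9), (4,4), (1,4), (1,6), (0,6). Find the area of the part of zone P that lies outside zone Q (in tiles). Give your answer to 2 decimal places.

36.00

|zone P| = 48, |zone P∩zone Q| = 12.
|zone P ∖ zone Q| = |zone P| − |zone P∩zone Q| = 48 − 12 = 36.00.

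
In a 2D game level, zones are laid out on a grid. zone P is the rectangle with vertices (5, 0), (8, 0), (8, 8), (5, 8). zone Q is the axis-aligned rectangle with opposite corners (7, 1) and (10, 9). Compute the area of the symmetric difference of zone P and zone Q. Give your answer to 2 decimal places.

34.00

|zone P∩zone Q|: x∈[7,8], y∈[1,8] → 1·7 = 7.
|zone P △ zone Q| = |zone P| + |zone Q| − 2·|zone P∩zone Q| = 24 + 24 − 14 = 34.00.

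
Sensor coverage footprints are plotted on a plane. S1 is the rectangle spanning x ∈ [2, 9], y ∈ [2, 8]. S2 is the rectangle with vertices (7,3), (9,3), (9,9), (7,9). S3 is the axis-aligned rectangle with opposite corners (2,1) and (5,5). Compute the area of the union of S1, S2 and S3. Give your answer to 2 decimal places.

By inclusion–exclusion:
Individual areas: |S1| = 42, |S2| = 12, |S3| = 12.
|S1∩S2|: x∈[7,9], y∈[3,8] → 2·5 = 10.
|S1∩S3|: x∈[2,5], y∈[2,5] → 3·3 = 9.
|S2∩S3| = 0 (no overlap).
|S1∩S2∩S3| = 0.
|S1 ∪ S2 ∪ S3| = 66 − 19 + 0 = 47.00.

47.00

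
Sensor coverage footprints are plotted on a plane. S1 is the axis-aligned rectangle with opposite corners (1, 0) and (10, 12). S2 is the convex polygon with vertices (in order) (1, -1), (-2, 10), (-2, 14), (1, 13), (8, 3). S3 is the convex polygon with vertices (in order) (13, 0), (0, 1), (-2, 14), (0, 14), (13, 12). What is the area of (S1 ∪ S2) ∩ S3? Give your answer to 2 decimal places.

126.82

The region (S1 ∪ S2) ∩ S3 is the polygon with vertices (10,0.231), (0.464,0.964), (-0.588,4.824), (-2,14), (1,13), (1.7,12), (10,12).
By the shoelace formula its area is 126.82.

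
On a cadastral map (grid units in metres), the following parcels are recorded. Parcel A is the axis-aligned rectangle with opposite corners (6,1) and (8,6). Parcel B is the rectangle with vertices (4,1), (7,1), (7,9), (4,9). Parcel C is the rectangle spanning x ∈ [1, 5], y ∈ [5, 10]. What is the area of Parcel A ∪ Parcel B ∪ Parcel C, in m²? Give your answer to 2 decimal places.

By inclusion–exclusion:
Individual areas: |Parcel A| = 10, |Parcel B| = 24, |Parcel C| = 20.
|Parcel A∩Parcel B|: x∈[6,7], y∈[1,6] → 1·5 = 5.
|Parcel A∩Parcel C| = 0 (no overlap).
|Parcel B∩Parcel C|: x∈[4,5], y∈[5,9] → 1·4 = 4.
|Parcel A∩Parcel B∩Parcel C| = 0.
|Parcel A ∪ Parcel B ∪ Parcel C| = 54 − 9 + 0 = 45.00.

45.00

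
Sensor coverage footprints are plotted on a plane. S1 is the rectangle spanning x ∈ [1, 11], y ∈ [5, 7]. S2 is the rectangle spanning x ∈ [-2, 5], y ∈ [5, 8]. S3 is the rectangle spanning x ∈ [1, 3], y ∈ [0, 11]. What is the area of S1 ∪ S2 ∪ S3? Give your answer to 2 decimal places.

49.00

By inclusion–exclusion:
Individual areas: |S1| = 20, |S2| = 21, |S3| = 22.
|S1∩S2|: x∈[1,5], y∈[5,7] → 4·2 = 8.
|S1∩S3|: x∈[1,3], y∈[5,7] → 2·2 = 4.
|S2∩S3|: x∈[1,3], y∈[5,8] → 2·3 = 6.
|S1∩S2∩S3| = 4.
|S1 ∪ S2 ∪ S3| = 63 − 18 + 4 = 49.00.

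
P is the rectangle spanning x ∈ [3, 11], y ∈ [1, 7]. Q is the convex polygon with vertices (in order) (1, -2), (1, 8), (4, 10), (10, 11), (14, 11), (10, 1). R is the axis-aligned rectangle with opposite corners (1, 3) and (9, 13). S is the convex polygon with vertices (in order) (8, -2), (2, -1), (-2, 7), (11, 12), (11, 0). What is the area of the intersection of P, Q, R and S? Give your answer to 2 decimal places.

The intersection is the polygon with vertices (9,7), (9,3), (3,3), (3,7).
By the shoelace formula its area is 24.00.

24.00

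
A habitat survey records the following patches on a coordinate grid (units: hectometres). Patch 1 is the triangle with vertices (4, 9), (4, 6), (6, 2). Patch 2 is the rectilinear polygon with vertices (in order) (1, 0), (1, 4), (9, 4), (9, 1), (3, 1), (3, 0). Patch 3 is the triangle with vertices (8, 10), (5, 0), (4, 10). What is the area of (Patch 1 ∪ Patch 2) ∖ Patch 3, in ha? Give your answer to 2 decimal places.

|Patch 1 ∪ Patch 2| = 28.5714.
|(Patch 1 ∪ Patch 2) ∩ Patch 3| = 4.6484.
|(Patch 1 ∪ Patch 2) ∖ Patch 3| = 28.5714 − 4.6484 = 23.92.

23.92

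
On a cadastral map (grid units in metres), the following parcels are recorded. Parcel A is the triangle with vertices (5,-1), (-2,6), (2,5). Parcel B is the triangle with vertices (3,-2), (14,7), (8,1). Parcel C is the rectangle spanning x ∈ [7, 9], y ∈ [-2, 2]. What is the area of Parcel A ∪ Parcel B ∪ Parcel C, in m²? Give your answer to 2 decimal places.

22.99

By inclusion–exclusion:
Individual areas: |Parcel A| = 10.5, |Parcel B| = 6, |Parcel C| = 8.
|Parcel A∩Parcel B| = 0.0347.
|Parcel A∩Parcel C| = 0.
|Parcel B∩Parcel C| = 1.4768.
|Parcel A∩Parcel B∩Parcel C| = 0.
|Parcel A ∪ Parcel B ∪ Parcel C| = 24.5 − 1.5115 + 0 = 22.99.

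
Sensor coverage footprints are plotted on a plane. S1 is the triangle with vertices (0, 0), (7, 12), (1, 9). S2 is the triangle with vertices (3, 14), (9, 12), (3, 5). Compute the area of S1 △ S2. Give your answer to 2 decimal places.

|S1| = 25.5, |S2| = 27, |S1∩S2| = 9.7143.
|S1 △ S2| = |S1| + |S2| − 2·|S1∩S2| = 25.5 + 27 − 19.4286 = 33.07.

33.07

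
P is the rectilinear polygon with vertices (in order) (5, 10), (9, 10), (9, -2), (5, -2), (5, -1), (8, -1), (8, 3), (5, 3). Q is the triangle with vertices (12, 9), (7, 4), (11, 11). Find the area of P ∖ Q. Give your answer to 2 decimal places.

34.50

|P| = 36, |P∩Q| = 1.5.
|P ∖ Q| = |P| − |P∩Q| = 36 − 1.5 = 34.50.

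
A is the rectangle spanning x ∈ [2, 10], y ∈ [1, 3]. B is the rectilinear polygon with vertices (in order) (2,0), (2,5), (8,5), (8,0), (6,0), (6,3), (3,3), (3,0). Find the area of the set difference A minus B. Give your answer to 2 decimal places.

|A| = 16, |A∩B| = 6.
|A ∖ B| = |A| − |A∩B| = 16 − 6 = 10.00.

10.00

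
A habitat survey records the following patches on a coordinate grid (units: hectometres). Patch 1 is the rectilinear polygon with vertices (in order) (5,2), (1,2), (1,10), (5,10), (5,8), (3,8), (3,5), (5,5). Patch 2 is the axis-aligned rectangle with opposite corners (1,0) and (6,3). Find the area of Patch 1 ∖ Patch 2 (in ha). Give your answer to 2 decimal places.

|Patch 1| = 26, |Patch 1∩Patch 2| = 4.
|Patch 1 ∖ Patch 2| = |Patch 1| − |Patch 1∩Patch 2| = 26 − 4 = 22.00.

22.00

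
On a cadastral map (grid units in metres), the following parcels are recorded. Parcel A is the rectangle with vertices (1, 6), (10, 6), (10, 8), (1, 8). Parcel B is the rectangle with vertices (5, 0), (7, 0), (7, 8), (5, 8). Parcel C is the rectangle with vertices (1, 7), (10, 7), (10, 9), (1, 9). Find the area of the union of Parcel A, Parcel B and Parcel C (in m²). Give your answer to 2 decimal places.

39.00

By inclusion–exclusion:
Individual areas: |Parcel A| = 18, |Parcel B| = 16, |Parcel C| = 18.
|Parcel A∩Parcel B|: x∈[5,7], y∈[6,8] → 2·2 = 4.
|Parcel A∩Parcel C|: x∈[1,10], y∈[7,8] → 9·1 = 9.
|Parcel B∩Parcel C|: x∈[5,7], y∈[7,8] → 2·1 = 2.
|Parcel A∩Parcel B∩Parcel C| = 2.
|Parcel A ∪ Parcel B ∪ Parcel C| = 52 − 15 + 2 = 39.00.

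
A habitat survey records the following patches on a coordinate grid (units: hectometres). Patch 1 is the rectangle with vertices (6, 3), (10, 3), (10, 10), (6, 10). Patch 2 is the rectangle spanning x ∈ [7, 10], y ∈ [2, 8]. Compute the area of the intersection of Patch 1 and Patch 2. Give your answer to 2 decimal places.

15.00

|Patch 1∩Patch 2|: x∈[7,10], y∈[3,8] → 3·5 = 15.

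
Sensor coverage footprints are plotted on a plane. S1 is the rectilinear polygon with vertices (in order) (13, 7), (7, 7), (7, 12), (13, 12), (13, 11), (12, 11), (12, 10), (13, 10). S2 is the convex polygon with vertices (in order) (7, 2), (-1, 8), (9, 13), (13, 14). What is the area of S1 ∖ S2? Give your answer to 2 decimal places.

|S1| = 29, |S1∩S2| = 18.75.
|S1 ∖ S2| = |S1| − |S1∩S2| = 29 − 18.75 = 10.25.

10.25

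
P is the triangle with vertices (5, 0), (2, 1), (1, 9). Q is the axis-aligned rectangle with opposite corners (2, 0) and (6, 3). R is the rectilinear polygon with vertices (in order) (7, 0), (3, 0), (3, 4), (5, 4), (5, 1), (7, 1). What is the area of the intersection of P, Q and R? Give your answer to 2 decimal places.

3.33

The intersection is the polygon with vertices (3.667,3), (5,0), (3,0.667), (3,3).
By the shoelace formula its area is 3.33.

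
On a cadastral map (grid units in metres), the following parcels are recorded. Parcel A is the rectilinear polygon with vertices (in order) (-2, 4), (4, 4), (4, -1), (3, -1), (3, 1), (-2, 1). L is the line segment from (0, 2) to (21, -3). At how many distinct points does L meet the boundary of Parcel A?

1

The segment meets the boundary at (4,1.048).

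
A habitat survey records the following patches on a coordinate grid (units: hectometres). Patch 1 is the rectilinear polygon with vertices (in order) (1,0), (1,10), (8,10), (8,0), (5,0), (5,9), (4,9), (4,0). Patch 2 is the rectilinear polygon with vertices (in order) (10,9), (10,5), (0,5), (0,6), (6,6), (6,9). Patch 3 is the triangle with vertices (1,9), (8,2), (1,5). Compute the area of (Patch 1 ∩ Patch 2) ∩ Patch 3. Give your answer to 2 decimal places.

|Patch 1 ∩ Patch 2| = 12.
|(Patch 1 ∩ Patch 2) ∩ Patch 3| = 3.00.

3.00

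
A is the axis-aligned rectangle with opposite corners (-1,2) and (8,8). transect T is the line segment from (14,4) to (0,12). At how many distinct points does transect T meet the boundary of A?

2

The segment meets the boundary at (7,8), (8,7.429).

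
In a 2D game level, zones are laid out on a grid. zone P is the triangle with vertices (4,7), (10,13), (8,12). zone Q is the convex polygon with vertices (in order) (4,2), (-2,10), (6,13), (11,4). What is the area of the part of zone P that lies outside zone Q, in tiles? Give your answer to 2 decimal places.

1.65

|zone P| = 3, |zone P∩zone Q| = 1.3489.
|zone P ∖ zone Q| = |zone P| − |zone P∩zone Q| = 3 − 1.3489 = 1.65.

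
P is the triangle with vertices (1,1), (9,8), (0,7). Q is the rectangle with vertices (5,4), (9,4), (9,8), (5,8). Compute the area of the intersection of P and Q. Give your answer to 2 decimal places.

The intersection is the polygon with vertices (5,4.5), (5,7.556), (9,8).
By the shoelace formula its area is 6.11.

6.11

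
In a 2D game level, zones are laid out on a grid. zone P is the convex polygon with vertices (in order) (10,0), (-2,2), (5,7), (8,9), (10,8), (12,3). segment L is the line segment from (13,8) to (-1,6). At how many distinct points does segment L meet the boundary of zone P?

The segment meets the boundary at (4.75,6.821), (10.162,7.595).

2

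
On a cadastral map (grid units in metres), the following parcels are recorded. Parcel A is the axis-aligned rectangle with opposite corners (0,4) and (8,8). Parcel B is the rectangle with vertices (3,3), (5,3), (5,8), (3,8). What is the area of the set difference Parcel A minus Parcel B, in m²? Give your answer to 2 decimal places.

|Parcel A∩Parcel B|: x∈[3,5], y∈[4,8] → 2·4 = 8.
|Parcel A| = 32.
|Parcel A ∖ Parcel B| = |Parcel A| − |Parcel A∩Parcel B| = 32 − 8 = 24.00.

24.00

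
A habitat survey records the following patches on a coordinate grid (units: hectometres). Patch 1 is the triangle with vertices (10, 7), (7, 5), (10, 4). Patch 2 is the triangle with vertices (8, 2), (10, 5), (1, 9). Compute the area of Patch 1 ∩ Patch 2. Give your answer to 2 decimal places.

2.43

The intersection is the polygon with vertices (7,5), (8.2,5.8), (10,5), (9.454,4.182).
By the shoelace formula its area is 2.43.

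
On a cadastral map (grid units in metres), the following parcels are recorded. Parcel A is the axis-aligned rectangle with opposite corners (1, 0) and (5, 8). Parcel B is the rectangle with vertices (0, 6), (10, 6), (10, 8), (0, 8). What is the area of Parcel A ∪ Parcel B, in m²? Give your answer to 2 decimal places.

44.00

By inclusion–exclusion:
Individual areas: |Parcel A| = 32, |Parcel B| = 20.
|Parcel A∩Parcel B|: x∈[1,5], y∈[6,8] → 4·2 = 8.
|Parcel A ∪ Parcel B| = 52 − 8 = 44.00.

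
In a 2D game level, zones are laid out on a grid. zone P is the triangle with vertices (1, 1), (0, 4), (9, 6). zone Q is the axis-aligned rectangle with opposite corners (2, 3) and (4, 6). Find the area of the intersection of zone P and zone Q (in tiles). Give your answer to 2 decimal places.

3.33

The intersection is the polygon with vertices (4,4.889), (4,3), (2,3), (2,4.444).
By the shoelace formula its area is 3.33.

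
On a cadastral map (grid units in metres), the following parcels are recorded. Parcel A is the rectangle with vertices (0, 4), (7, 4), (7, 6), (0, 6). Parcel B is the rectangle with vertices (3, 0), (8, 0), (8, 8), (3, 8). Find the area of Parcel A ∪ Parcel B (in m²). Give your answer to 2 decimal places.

By inclusion–exclusion:
Individual areas: |Parcel A| = 14, |Parcel B| = 40.
|Parcel A∩Parcel B|: x∈[3,7], y∈[4,6] → 4·2 = 8.
|Parcel A ∪ Parcel B| = 54 − 8 = 46.00.

46.00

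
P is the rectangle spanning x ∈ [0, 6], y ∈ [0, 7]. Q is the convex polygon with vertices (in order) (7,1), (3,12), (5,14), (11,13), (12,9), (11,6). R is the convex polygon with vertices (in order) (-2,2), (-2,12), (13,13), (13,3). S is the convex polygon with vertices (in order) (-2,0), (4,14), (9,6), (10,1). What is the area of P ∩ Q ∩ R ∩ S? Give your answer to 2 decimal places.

The intersection is the polygon with vertices (4.818,7), (6,7), (6,3.75).
By the shoelace formula its area is 1.92.

1.92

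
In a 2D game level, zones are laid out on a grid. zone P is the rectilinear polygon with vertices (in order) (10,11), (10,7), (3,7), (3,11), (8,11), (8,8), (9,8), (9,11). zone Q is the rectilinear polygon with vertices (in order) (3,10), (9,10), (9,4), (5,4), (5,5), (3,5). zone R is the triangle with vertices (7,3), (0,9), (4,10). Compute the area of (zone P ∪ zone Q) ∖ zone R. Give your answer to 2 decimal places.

|zone P ∪ zone Q| = 43.
|(zone P ∪ zone Q) ∩ zone R| = 10.1012.
|(zone P ∪ zone Q) ∖ zone R| = 43 − 10.1012 = 32.90.

32.90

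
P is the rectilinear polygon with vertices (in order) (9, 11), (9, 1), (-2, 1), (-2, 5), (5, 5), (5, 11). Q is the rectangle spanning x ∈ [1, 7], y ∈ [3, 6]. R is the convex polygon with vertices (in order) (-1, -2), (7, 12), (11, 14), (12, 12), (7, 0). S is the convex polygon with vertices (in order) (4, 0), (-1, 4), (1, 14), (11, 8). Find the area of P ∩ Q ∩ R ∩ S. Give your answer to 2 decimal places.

The intersection is the polygon with vertices (7,6), (7,3.429), (6.625,3), (1.857,3), (3,5), (5,5), (5,6).
By the shoelace formula its area is 11.06.

11.06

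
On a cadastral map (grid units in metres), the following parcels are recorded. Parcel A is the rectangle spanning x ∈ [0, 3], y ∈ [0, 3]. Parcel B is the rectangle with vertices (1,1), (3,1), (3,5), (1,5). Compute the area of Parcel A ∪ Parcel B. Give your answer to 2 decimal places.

13.00

By inclusion–exclusion:
Individual areas: |Parcel A| = 9, |Parcel B| = 8.
|Parcel A∩Parcel B|: x∈[1,3], y∈[1,3] → 2·2 = 4.
|Parcel A ∪ Parcel B| = 17 − 4 = 13.00.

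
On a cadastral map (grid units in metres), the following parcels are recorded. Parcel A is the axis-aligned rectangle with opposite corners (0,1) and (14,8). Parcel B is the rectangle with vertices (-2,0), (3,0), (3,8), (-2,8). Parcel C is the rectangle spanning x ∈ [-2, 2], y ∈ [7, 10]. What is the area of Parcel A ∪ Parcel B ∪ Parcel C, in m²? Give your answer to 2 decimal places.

125.00

By inclusion–exclusion:
Individual areas: |Parcel A| = 98, |Parcel B| = 40, |Parcel C| = 12.
|Parcel A∩Parcel B|: x∈[0,3], y∈[1,8] → 3·7 = 21.
|Parcel A∩Parcel C|: x∈[0,2], y∈[7,8] → 2·1 = 2.
|Parcel B∩Parcel C|: x∈[-2,2], y∈[7,8] → 4·1 = 4.
|Parcel A∩Parcel B∩Parcel C| = 2.
|Parcel A ∪ Parcel B ∪ Parcel C| = 150 − 27 + 2 = 125.00.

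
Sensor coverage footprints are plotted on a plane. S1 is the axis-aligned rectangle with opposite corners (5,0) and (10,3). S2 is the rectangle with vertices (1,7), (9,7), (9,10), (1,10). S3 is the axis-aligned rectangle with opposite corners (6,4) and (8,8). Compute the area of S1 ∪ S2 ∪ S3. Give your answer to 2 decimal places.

45.00

By inclusion–exclusion:
Individual areas: |S1| = 15, |S2| = 24, |S3| = 8.
|S1∩S2| = 0 (no overlap).
|S1∩S3| = 0 (no overlap).
|S2∩S3|: x∈[6,8], y∈[7,8] → 2·1 = 2.
|S1∩S2∩S3| = 0.
|S1 ∪ S2 ∪ S3| = 47 − 2 + 0 = 45.00.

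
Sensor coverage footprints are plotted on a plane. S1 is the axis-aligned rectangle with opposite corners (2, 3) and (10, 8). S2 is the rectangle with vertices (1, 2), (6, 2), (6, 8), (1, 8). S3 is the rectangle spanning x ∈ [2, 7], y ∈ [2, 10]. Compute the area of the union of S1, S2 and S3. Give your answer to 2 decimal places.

By inclusion–exclusion:
Individual areas: |S1| = 40, |S2| = 30, |S3| = 40.
|S1∩S2|: x∈[2,6], y∈[3,8] → 4·5 = 20.
|S1∩S3|: x∈[2,7], y∈[3,8] → 5·5 = 25.
|S2∩S3|: x∈[2,6], y∈[2,8] → 4·6 = 24.
|S1∩S2∩S3| = 20.
|S1 ∪ S2 ∪ S3| = 110 − 69 + 20 = 61.00.

61.00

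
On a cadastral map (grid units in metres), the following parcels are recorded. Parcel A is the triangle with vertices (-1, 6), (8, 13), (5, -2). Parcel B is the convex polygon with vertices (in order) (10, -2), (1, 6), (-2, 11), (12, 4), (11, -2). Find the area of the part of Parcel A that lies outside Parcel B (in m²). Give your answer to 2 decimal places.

34.35

|Parcel A| = 57, |Parcel A∩Parcel B| = 22.654.
|Parcel A ∖ Parcel B| = |Parcel A| − |Parcel A∩Parcel B| = 57 − 22.654 = 34.35.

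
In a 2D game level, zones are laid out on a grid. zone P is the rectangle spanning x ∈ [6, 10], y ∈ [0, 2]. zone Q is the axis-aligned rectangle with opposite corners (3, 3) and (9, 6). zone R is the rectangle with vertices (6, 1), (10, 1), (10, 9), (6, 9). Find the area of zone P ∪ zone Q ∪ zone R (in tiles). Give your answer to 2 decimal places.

45.00

By inclusion–exclusion:
Individual areas: |zone P| = 8, |zone Q| = 18, |zone R| = 32.
|zone P∩zone Q| = 0 (no overlap).
|zone P∩zone R|: x∈[6,10], y∈[1,2] → 4·1 = 4.
|zone Q∩zone R|: x∈[6,9], y∈[3,6] → 3·3 = 9.
|zone P∩zone Q∩zone R| = 0.
|zone P ∪ zone Q ∪ zone R| = 58 − 13 + 0 = 45.00.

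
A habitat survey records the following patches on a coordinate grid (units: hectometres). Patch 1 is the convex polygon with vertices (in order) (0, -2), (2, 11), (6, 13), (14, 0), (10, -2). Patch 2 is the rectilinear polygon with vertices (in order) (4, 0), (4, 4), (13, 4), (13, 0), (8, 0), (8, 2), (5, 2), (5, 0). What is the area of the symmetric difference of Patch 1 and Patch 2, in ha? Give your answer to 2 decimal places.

106.47

|Patch 1| = 133, |Patch 2| = 30, |Patch 1∩Patch 2| = 28.2644.
|Patch 1 △ Patch 2| = |Patch 1| + |Patch 2| − 2·|Patch 1∩Patch 2| = 133 + 30 − 56.5288 = 106.47.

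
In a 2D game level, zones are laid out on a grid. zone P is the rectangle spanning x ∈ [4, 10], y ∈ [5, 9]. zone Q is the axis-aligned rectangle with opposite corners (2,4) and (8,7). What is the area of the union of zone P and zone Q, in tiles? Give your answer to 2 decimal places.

34.00

By inclusion–exclusion:
Individual areas: |zone P| = 24, |zone Q| = 18.
|zone P∩zone Q|: x∈[4,8], y∈[5,7] → 4·2 = 8.
|zone P ∪ zone Q| = 42 − 8 = 34.00.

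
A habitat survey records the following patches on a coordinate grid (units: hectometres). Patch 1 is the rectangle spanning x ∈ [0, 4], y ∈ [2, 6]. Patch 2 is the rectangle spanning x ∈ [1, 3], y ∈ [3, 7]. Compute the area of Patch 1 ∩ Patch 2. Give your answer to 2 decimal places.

6.00

|Patch 1∩Patch 2|: x∈[1,3], y∈[3,6] → 2·3 = 6.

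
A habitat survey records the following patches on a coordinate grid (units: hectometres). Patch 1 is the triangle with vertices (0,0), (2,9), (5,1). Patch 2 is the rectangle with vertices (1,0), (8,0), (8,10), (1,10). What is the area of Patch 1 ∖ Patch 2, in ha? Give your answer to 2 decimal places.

2.15

|Patch 1| = 21.5, |Patch 1∩Patch 2| = 19.35.
|Patch 1 ∖ Patch 2| = |Patch 1| − |Patch 1∩Patch 2| = 21.5 − 19.35 = 2.15.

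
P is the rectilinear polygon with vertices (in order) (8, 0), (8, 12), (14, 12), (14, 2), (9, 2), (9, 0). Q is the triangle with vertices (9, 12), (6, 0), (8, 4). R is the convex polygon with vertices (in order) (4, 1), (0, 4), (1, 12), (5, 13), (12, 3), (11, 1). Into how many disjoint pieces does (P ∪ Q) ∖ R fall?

(P ∪ Q) ∖ R splits into 3 disjoint pieces (area 0.125, area 44.8214, area 1).

3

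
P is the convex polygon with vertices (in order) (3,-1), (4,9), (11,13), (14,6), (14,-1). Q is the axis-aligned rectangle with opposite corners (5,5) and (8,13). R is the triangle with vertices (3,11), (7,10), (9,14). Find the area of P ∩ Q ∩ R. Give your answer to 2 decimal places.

0.49

The intersection is the polygon with vertices (7.5,11), (7,10), (6.13,10.217).
By the shoelace formula its area is 0.49.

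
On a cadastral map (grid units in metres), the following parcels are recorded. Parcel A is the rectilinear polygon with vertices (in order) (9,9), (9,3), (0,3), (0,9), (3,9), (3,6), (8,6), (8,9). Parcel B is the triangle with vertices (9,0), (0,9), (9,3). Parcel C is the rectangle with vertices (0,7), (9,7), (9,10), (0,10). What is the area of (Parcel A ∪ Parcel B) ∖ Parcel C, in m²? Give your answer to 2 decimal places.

36.25

|Parcel A ∪ Parcel B| = 44.25.
|(Parcel A ∪ Parcel B) ∩ Parcel C| = 8.
|(Parcel A ∪ Parcel B) ∖ Parcel C| = 44.25 − 8 = 36.25.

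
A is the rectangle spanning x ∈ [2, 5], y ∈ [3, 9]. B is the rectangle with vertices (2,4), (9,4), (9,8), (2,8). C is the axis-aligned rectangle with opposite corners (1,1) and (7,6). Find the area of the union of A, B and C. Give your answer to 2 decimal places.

51.00

By inclusion–exclusion:
Individual areas: |A| = 18, |B| = 28, |C| = 30.
|A∩B|: x∈[2,5], y∈[4,8] → 3·4 = 12.
|A∩C|: x∈[2,5], y∈[3,6] → 3·3 = 9.
|B∩C|: x∈[2,7], y∈[4,6] → 5·2 = 10.
|A∩B∩C| = 6.
|A ∪ B ∪ C| = 76 − 31 + 6 = 51.00.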